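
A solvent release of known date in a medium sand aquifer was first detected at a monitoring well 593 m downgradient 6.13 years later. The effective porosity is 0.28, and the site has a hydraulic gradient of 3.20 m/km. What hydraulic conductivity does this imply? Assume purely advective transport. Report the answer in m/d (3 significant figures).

23.2 m/d

t = 6.13 years = 2237 d
v = L / t = 593 / 2237 = 0.2650 m/d
K = v · n / i = 0.2650 × 0.28 / 0.0032 = 23.2 m/d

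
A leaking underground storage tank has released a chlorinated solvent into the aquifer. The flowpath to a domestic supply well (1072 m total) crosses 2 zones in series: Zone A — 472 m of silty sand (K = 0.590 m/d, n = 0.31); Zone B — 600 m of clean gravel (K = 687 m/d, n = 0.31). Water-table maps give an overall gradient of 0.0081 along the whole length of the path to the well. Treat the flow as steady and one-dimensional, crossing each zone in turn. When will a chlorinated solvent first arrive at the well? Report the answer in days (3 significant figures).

30700 days

Continuity: the same q passes through each zone, so ΔH = q·Σ(L_j/K_j) — the zones act as resistances in series.
Σ(L/K) = 472/0.590 + 600/687 = 800.0 + 0.8734 = 800.9 d
K_eq = L_total / Σ(L/K) = 1072 / 800.9 = 1.339 m/d
q = K_eq · i = 1.339 × 0.0081 = 0.01084 m/d (same in every zone)
Zone A: v = q/n = 0.01084/0.31 = 0.03497 m/d → t_A = 472/0.03497 = 13500 d
Zone B: v = q/n = 0.01084/0.31 = 0.03497 m/d → t_B = 600/0.03497 = 17160 d
Total t = 13500 + 17160 = 30650 d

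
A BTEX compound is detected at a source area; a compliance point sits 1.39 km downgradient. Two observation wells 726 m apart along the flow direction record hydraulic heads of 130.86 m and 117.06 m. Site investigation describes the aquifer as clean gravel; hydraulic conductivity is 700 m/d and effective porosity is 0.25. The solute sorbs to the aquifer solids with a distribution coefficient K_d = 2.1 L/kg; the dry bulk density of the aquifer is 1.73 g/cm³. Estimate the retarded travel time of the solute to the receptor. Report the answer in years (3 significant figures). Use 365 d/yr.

Hydraulic gradient i = (130.86 − 117.06) / 726 = 13.80 / 726 = 0.01901
Darcy flux q = K·i = 700 × 0.01901 = 13.31 m/d
Average linear velocity = 13.31 / 0.25 = 53.22 m/d
Retardation R = 1 + ρ_b·K_d/n = 1 + 1.73×2.1/0.25 = 15.53
Contaminant velocity v_c = v/R = 53.22/15.53 = 3.427 m/d
L = 1.39 km = 1390 m
t = L/v_c = 1390/3.427 = 405.6 d
   = 405.6/365 = 1.11 yr

1.11 years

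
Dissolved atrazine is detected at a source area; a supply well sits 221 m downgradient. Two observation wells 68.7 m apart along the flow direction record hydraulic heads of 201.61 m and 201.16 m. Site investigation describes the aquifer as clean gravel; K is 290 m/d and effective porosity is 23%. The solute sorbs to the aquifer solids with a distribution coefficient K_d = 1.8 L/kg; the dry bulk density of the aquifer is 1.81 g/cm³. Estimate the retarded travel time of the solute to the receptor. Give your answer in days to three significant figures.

406 days

Hydraulic gradient i = (201.61 − 201.16) / 68.7 = 0.45 / 68.7 = 0.006550
q = Ki = 290 × 0.006550 = 1.900 m/d
v_s = q/n_e = 1.900/0.23 = 8.259 m/d
Retardation R = 1 + ρ_b·K_d/n = 1 + 1.81×1.8/0.23 = 15.17
Contaminant velocity v_c = v/R = 8.259/15.17 = 0.5446 m/d
t = L/v_c = 221/0.5446 = 405.8 d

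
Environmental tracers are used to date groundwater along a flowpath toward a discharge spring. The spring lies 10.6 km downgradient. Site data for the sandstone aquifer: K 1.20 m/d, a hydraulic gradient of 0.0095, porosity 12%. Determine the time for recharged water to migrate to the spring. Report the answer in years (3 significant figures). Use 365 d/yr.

306 years

q = Ki = 1.20 × 0.0095 = 0.01140 m/d
Seepage velocity v = q / n = 0.01140 / 0.12 = 0.09500 m/d
L = 10.6 km = 10600 m
t = L / v = 10600 / 0.09500 = 111600 d
   = 111600 / 365 = 306 yr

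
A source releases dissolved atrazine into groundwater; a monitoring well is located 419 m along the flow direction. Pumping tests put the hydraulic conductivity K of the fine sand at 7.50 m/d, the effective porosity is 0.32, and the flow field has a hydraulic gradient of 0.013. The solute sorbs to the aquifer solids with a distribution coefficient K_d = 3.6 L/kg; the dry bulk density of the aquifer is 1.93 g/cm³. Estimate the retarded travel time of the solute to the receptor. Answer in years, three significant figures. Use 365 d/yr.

85.6 years

q = Ki = 7.50 × 0.013 = 0.09750 m/d
v = Ki/n = 7.50·0.013/0.32 = 0.3047 m/d
Retardation R = 1 + ρ_b·K_d/n = 1 + 1.93×3.6/0.32 = 22.71
Contaminant velocity v_c = v/R = 0.3047/22.71 = 0.01341 m/d
t = L/v_c = 419/0.01341 = 31230 d
   = 31230/365 = 85.6 yr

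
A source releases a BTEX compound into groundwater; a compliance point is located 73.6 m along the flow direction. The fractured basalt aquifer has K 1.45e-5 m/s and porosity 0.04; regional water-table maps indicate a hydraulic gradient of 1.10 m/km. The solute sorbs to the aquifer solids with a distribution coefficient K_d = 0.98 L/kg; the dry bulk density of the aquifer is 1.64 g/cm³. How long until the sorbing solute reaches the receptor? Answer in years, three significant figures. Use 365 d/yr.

241 years

K = 1.45e-5 m/s × 86400 s/d = 1.253 m/d
Specific discharge q = 1.253 × 0.0011 = 0.001378 m/d
v = Ki/n = 1.253·0.0011/0.04 = 0.03445 m/d
Retardation R = 1 + ρ_b·K_d/n = 1 + 1.64×0.98/0.04 = 41.18
Contaminant velocity v_c = v/R = 0.03445/41.18 = 8.366e-4 m/d
t = L/v_c = 73.6/8.366e-4 = 87970 d
   = 87970/365 = 241 yr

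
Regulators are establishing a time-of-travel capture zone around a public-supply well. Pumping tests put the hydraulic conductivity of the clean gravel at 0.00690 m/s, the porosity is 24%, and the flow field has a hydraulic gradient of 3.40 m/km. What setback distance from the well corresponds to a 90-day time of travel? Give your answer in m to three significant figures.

K = 0.00690 m/s × 86400 s/d = 596.2 m/d
Darcy flux q = K·i = 596.2 × 0.0034 = 2.027 m/d
Seepage velocity v = q / n = 2.027 / 0.24 = 8.446 m/d
L = v × T = 8.446 × 90 = 760.1 m

760 m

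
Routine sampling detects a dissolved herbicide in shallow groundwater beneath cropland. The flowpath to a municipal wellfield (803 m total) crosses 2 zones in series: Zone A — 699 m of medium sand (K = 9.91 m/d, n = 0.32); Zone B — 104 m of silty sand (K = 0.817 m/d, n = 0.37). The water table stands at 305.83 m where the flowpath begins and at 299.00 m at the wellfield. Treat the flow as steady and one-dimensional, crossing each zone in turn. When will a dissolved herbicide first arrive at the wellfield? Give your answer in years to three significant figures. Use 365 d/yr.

20.8 years

Total head drop ΔH = 305.83 − 299.00 = 6.83 m
Continuity: the same q passes through each zone, so ΔH = q·Σ(L_j/K_j) — the zones act as resistances in series.
Σ(L/K) = 699/9.91 + 104/0.817 = 70.53 + 127.3 = 197.8 d
q = ΔH / Σ(L/K) = 6.83 / 197.8 = 0.03452 m/d (same in every zone)
Zone A: v = q/n = 0.03452/0.32 = 0.1079 m/d → t_A = 699/0.1079 = 6479 d
Zone B: v = q/n = 0.03452/0.37 = 0.09331 m/d → t_B = 104/0.09331 = 1115 d
Total t = 6479 + 1115 = 7593 d
   = 7593 / 365 = 20.8 yr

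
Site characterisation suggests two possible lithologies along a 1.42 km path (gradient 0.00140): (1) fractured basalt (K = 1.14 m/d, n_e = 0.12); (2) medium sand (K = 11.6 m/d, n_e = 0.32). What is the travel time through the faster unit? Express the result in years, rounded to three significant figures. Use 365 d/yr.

Unit 1 (fractured basalt): v = 1.14×0.0014/0.12 = 0.01330 m/d, t = 1420/0.01330 = 106800 d
Unit 2 (medium sand): v = 11.6×0.0014/0.32 = 0.05075 m/d, t = 1420/0.05075 = 27980 d
Faster: 27980 d / 365 = 76.7 yr

76.7 years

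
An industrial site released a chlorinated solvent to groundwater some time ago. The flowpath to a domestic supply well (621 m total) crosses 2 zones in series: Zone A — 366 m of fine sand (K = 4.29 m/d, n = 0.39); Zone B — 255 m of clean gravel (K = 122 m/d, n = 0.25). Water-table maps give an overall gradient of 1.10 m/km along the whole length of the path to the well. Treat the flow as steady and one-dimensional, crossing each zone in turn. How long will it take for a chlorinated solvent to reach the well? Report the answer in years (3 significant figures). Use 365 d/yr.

For zones in series the flux q is common to all zones; the equivalent conductivity is the harmonic (thickness-weighted) mean, K_eq = L_total / Σ(L_j/K_j).
Σ(L/K) = 366/4.29 + 255/122 = 85.31 + 2.090 = 87.40 d
K_eq = L_total / Σ(L/K) = 621 / 87.40 = 7.105 m/d
q = K_eq · i = 7.105 × 0.0011 = 0.007815 m/d (same in every zone)
Zone A: v = q/n = 0.007815/0.39 = 0.02004 m/d → t_A = 366/0.02004 = 18260 d
Zone B: v = q/n = 0.007815/0.25 = 0.03126 m/d → t_B = 255/0.03126 = 8157 d
Total t = 18260 + 8157 = 26420 d
   = 26420 / 365 = 72.4 yr

72.4 years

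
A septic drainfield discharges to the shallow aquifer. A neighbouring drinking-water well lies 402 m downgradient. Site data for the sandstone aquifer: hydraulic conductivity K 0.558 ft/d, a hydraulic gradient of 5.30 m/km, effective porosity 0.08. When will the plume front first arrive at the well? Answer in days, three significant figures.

K = 0.558 ft/d × 0.3048 = 0.1701 m/d
Specific discharge q = 0.1701 × 0.0053 = 9.014e-4 m/d
Seepage velocity v = q / n = 9.014e-4 / 0.08 = 0.01127 m/d
t = L / v = 402 / 0.01127 = 35680 d

35700 days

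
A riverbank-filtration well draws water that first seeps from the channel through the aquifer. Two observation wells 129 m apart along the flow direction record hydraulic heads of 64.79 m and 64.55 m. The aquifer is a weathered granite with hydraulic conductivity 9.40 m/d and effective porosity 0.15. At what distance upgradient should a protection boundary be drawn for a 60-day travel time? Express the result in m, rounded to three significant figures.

7.00 m

Hydraulic gradient i = (64.79 − 64.55) / 129 = 0.24 / 129 = 0.001860
q = Ki = 9.40 × 0.001860 = 0.01749 m/d
v = Ki/n = 9.40·0.001860/0.15 = 0.1166 m/d
L = v × T = 0.1166 × 60 = 6.995 m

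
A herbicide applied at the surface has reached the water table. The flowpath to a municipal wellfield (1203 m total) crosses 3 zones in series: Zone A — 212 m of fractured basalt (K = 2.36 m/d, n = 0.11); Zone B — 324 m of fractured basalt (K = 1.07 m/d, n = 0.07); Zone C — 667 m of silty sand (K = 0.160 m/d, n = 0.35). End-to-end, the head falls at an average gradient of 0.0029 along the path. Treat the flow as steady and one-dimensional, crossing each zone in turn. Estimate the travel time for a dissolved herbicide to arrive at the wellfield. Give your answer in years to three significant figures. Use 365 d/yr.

1000 years

Steady 1-D flow in series ⇒ the Darcy flux q is identical in every zone and the zone head losses add (resistances L/K in series).
Σ(L/K) = 212/2.36 + 324/1.07 + 667/0.160 = 89.83 + 302.8 + 4169 = 4561 d
K_eq = L_total / Σ(L/K) = 1203 / 4561 = 0.2637 m/d
q = K_eq · i = 0.2637 × 0.0029 = 7.648e-4 m/d (same in every zone)
Zone A: v = q/n = 7.648e-4/0.11 = 0.006953 m/d → t_A = 212/0.006953 = 30490 d
Zone B: v = q/n = 7.648e-4/0.07 = 0.01093 m/d → t_B = 324/0.01093 = 29650 d
Zone C: v = q/n = 7.648e-4/0.35 = 0.002185 m/d → t_C = 667/0.002185 = 305200 d
Total t = 30490 + 29650 + 305200 = 365400 d
   = 365400 / 365 = 1000 yr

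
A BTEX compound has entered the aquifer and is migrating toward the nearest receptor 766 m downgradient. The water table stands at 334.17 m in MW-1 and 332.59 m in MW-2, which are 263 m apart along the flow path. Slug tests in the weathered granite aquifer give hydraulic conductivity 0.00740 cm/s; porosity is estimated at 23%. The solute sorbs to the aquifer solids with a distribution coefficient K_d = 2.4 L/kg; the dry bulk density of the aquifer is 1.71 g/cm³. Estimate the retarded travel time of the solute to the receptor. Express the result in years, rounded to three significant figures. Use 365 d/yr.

Hydraulic gradient i = (334.17 − 332.59) / 263 = 1.58 / 263 = 0.006008
K = 0.00740 cm/s × 864 = 6.394 m/d
Darcy flux q = K·i = 6.394 × 0.006008 = 0.03841 m/d
Average linear velocity = 0.03841 / 0.23 = 0.1670 m/d
Retardation R = 1 + ρ_b·K_d/n = 1 + 1.71×2.4/0.23 = 18.84
Contaminant velocity v_c = v/R = 0.1670/18.84 = 0.008863 m/d
t = L/v_c = 766/0.008863 = 86430 d
   = 86430/365 = 237 yr

237 years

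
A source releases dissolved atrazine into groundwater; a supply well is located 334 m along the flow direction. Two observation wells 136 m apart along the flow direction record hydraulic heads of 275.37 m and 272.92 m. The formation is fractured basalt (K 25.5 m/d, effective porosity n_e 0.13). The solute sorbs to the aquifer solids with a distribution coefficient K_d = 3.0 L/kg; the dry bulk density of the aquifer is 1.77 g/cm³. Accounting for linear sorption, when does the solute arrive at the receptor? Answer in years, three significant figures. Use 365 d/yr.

Hydraulic gradient i = (275.37 − 272.92) / 136 = 2.45 / 136 = 0.01801
q = Ki = 25.5 × 0.01801 = 0.4594 m/d
v = Ki/n = 25.5·0.01801/0.13 = 3.534 m/d
Retardation R = 1 + ρ_b·K_d/n = 1 + 1.77×3.0/0.13 = 41.85
Contaminant velocity v_c = v/R = 3.534/41.85 = 0.08444 m/d
t = L/v_c = 334/0.08444 = 3955 d
   = 3955/365 = 10.8 yr

10.8 years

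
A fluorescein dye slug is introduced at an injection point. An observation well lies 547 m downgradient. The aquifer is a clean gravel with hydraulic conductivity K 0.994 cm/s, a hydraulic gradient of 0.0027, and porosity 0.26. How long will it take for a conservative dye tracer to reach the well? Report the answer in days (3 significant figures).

61.3 days

K = 0.994 cm/s × 864 = 858.8 m/d
Darcy flux q = K·i = 858.8 × 0.0027 = 2.319 m/d
Seepage velocity v = q / n = 2.319 / 0.26 = 8.918 m/d
t = L / v = 547 / 8.918 = 61.33 d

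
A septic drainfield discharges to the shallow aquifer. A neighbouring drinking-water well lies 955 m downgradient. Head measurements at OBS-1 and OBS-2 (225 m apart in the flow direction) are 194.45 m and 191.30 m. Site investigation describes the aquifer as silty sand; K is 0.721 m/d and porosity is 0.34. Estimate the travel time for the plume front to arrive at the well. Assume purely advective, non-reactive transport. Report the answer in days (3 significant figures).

32200 days

Hydraulic gradient i = (194.45 − 191.30) / 225 = 3.15 / 225 = 0.01400
Darcy flux q = K·i = 0.721 × 0.01400 = 0.01009 m/d
v_s = q/n_e = 0.01009/0.34 = 0.02969 m/d
t = L / v = 955 / 0.02969 = 32170 d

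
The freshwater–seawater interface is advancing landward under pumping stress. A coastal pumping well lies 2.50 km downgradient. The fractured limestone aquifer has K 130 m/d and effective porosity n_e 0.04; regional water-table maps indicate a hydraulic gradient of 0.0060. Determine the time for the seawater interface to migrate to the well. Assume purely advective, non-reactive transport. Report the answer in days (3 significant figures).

Specific discharge q = 130 × 0.0060 = 0.7800 m/d
v = Ki/n = 130·0.0060/0.04 = 19.50 m/d
L = 2.50 km = 2500 m
t = L / v = 2500 / 19.50 = 128.2 d

128 days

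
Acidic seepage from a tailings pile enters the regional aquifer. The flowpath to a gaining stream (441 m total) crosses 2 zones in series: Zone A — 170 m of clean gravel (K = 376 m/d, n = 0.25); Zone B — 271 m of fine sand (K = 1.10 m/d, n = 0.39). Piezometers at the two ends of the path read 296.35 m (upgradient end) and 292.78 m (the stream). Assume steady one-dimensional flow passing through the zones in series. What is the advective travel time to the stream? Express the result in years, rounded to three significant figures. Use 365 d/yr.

28.1 years

Total head drop ΔH = 296.35 − 292.78 = 3.57 m
Continuity: the same q passes through each zone, so ΔH = q·Σ(L_j/K_j) — the zones act as resistances in series.
Σ(L/K) = 170/376 + 271/1.10 = 0.4521 + 246.4 = 246.8 d
q = ΔH / Σ(L/K) = 3.57 / 246.8 = 0.01446 m/d (same in every zone)
Zone A: v = q/n = 0.01446/0.25 = 0.05786 m/d → t_A = 170/0.05786 = 2938 d
Zone B: v = q/n = 0.01446/0.39 = 0.03709 m/d → t_B = 271/0.03709 = 7307 d
Total t = 2938 + 7307 = 10250 d
   = 10250 / 365 = 28.1 yr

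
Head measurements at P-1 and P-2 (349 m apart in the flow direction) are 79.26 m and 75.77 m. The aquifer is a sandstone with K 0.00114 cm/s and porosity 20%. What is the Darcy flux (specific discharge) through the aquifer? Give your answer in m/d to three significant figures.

Hydraulic gradient i = (79.26 − 75.77) / 349 = 3.49 / 349 = 0.01000
K = 0.00114 cm/s × 864 = 0.9850 m/d
Darcy flux q = K·i = 0.9850 × 0.01000 = 0.009850 m/d

0.00985 m/d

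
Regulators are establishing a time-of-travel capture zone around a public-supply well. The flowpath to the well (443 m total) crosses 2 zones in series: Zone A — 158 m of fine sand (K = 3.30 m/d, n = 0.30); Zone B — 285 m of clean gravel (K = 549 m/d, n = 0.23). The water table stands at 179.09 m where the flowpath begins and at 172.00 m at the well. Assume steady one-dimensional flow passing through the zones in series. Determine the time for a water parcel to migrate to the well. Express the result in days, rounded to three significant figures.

771 days

Total head drop ΔH = 179.09 − 172.00 = 7.09 m
Continuity: the same q passes through each zone, so ΔH = q·Σ(L_j/K_j) — the zones act as resistances in series.
Σ(L/K) = 158/3.30 + 285/549 = 47.88 + 0.5191 = 48.40 d
q = ΔH / Σ(L/K) = 7.09 / 48.40 = 0.1465 m/d (same in every zone)
Zone A: v = q/n = 0.1465/0.30 = 0.4883 m/d → t_A = 158/0.4883 = 323.6 d
Zone B: v = q/n = 0.1465/0.23 = 0.6369 m/d → t_B = 285/0.6369 = 447.5 d
Total t = 323.6 + 447.5 = 771.0 d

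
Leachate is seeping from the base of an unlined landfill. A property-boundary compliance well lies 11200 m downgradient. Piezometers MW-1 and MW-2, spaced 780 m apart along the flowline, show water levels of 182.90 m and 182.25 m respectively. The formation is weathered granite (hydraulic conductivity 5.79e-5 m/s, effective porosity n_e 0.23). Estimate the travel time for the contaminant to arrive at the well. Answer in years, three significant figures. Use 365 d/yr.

1690 years

Hydraulic gradient i = (182.90 − 182.25) / 780 = 0.65 / 780 = 8.333e-4
K = 5.79e-5 m/s × 86400 s/d = 5.003 m/d
q = Ki = 5.003 × 8.333e-4 = 0.004169 m/d
Seepage velocity v = q / n = 0.004169 / 0.23 = 0.01813 m/d
t = L / v = 11200 / 0.01813 = 617900 d
   = 617900 / 365 = 1690 yr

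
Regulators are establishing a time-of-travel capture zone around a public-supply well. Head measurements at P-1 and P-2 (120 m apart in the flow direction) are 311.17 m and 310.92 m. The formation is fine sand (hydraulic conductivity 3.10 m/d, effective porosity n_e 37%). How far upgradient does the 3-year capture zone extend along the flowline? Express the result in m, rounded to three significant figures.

19.1 m

Hydraulic gradient i = (311.17 − 310.92) / 120 = 0.25 / 120 = 0.002083
Darcy flux q = K·i = 3.10 × 0.002083 = 0.006458 m/d
Average linear velocity = 0.006458 / 0.37 = 0.01745 m/d
T = 3 yr × 365 = 1095 d
L = v × T = 0.01745 × 1095 = 19.11 m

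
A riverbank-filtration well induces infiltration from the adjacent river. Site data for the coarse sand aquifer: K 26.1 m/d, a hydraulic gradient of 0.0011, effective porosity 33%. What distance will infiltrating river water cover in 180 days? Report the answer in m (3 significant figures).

15.7 m

Specific discharge q = 26.1 × 0.0011 = 0.02871 m/d
v_s = q/n_e = 0.02871/0.33 = 0.08700 m/d
L = v × T = 0.08700 × 180 = 15.66 m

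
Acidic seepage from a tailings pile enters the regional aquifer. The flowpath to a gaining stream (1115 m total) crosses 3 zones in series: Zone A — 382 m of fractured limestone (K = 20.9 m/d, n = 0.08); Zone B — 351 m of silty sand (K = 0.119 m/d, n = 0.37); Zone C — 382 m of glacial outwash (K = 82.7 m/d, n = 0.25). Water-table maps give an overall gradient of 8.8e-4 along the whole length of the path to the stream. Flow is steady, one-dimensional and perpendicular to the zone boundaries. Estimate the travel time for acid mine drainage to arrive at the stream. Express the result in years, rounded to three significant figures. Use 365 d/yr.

2120 years

Steady 1-D flow in series ⇒ the Darcy flux q is identical in every zone and the zone head losses add (resistances L/K in series).
Σ(L/K) = 382/20.9 + 351/0.119 + 382/82.7 = 18.28 + 2950 + 4.619 = 2972 d
K_eq = L_total / Σ(L/K) = 1115 / 2972 = 0.3751 m/d
q = K_eq · i = 0.3751 × 8.8e-4 = 3.301e-4 m/d (same in every zone)
Zone A: v = q/n = 3.301e-4/0.08 = 0.004126 m/d → t_A = 382/0.004126 = 92580 d
Zone B: v = q/n = 3.301e-4/0.37 = 8.921e-4 m/d → t_B = 351/8.921e-4 = 393400 d
Zone C: v = q/n = 3.301e-4/0.25 = 0.001320 m/d → t_C = 382/0.001320 = 289300 d
Total t = 92580 + 393400 + 289300 = 775300 d
   = 775300 / 365 = 2120 yr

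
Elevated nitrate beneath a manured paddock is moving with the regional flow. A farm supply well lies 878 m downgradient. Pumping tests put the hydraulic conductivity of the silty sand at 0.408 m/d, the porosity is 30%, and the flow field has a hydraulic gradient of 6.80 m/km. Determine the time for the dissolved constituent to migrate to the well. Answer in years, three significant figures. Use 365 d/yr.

260 years

Specific discharge q = 0.408 × 0.0068 = 0.002774 m/d
v_s = q/n_e = 0.002774/0.30 = 0.009248 m/d
t = L / v = 878 / 0.009248 = 94940 d
   = 94940 / 365 = 260 yr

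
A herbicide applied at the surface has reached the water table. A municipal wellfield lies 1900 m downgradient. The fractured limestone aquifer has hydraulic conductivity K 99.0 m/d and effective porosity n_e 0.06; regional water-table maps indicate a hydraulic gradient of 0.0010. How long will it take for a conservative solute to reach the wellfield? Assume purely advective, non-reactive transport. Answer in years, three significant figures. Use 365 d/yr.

Darcy flux q = K·i = 99.0 × 0.0010 = 0.09900 m/d
Average linear velocity = 0.09900 / 0.06 = 1.650 m/d
t = L / v = 1900 / 1.650 = 1152 d
   = 1152 / 365 = 3.15 yr

3.15 years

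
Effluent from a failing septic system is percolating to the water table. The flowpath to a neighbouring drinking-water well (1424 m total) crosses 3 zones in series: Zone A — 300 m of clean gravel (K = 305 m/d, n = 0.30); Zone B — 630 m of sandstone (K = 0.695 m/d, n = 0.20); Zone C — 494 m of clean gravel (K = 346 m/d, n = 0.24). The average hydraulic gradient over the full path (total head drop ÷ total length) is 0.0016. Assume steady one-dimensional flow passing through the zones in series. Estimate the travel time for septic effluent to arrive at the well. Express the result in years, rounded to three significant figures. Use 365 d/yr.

For zones in series the flux q is common to all zones; the equivalent conductivity is the harmonic (thickness-weighted) mean, K_eq = L_total / Σ(L_j/K_j).
Σ(L/K) = 300/305 + 630/0.695 + 494/346 = 0.9836 + 906.5 + 1.428 = 908.9 d
K_eq = L_total / Σ(L/K) = 1424 / 908.9 = 1.567 m/d
q = K_eq · i = 1.567 × 0.0016 = 0.002507 m/d (same in every zone)
Zone A: v = q/n = 0.002507/0.30 = 0.008356 m/d → t_A = 300/0.008356 = 35900 d
Zone B: v = q/n = 0.002507/0.20 = 0.01253 m/d → t_B = 630/0.01253 = 50260 d
Zone C: v = q/n = 0.002507/0.24 = 0.01045 m/d → t_C = 494/0.01045 = 47300 d
Total t = 35900 + 50260 + 47300 = 133500 d
   = 133500 / 365 = 366 yr

366 years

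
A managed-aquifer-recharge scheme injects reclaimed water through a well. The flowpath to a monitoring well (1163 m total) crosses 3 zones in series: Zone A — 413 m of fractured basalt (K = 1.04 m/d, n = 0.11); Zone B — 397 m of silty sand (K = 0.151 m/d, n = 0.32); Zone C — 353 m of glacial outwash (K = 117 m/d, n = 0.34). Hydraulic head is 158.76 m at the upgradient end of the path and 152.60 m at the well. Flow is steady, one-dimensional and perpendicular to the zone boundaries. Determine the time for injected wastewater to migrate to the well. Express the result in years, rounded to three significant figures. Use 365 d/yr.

394 years

Total head drop ΔH = 158.76 − 152.60 = 6.16 m
Steady 1-D flow in series ⇒ the Darcy flux q is identical in every zone and the zone head losses add (resistances L/K in series).
Σ(L/K) = 413/1.04 + 397/0.151 + 353/117 = 397.1 + 2629 + 3.017 = 3029 d
q = ΔH / Σ(L/K) = 6.16 / 3029 = 0.002033 m/d (same in every zone)
Zone A: v = q/n = 0.002033/0.11 = 0.01849 m/d → t_A = 413/0.01849 = 22340 d
Zone B: v = q/n = 0.002033/0.32 = 0.006355 m/d → t_B = 397/0.006355 = 62470 d
Zone C: v = q/n = 0.002033/0.34 = 0.005981 m/d → t_C = 353/0.005981 = 59020 d
Total t = 22340 + 62470 + 59020 = 143800 d
   = 143800 / 365 = 394 yr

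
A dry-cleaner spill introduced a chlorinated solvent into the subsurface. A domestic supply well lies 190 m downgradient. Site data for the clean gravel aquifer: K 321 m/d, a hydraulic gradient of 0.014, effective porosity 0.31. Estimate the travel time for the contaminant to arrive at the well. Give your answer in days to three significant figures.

13.1 days

Darcy flux q = K·i = 321 × 0.014 = 4.494 m/d
Average linear velocity = 4.494 / 0.31 = 14.50 m/d
t = L / v = 190 / 14.50 = 13.11 d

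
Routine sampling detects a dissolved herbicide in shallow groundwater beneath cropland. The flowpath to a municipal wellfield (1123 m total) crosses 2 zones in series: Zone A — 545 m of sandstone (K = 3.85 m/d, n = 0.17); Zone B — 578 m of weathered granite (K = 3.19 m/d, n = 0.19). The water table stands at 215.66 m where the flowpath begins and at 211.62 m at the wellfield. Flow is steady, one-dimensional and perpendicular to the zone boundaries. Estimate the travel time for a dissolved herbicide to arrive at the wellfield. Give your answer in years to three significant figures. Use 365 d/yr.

44.3 years

Total head drop ΔH = 215.66 − 211.62 = 4.04 m
Steady 1-D flow in series ⇒ the Darcy flux q is identical in every zone and the zone head losses add (resistances L/K in series).
Σ(L/K) = 545/3.85 + 578/3.19 = 141.6 + 181.2 = 322.7 d
q = ΔH / Σ(L/K) = 4.04 / 322.7 = 0.01252 m/d (same in every zone)
Zone A: v = q/n = 0.01252/0.17 = 0.07363 m/d → t_A = 545/0.07363 = 7402 d
Zone B: v = q/n = 0.01252/0.19 = 0.06588 m/d → t_B = 578/0.06588 = 8773 d
Total t = 7402 + 8773 = 16180 d
   = 16180 / 365 = 44.3 yr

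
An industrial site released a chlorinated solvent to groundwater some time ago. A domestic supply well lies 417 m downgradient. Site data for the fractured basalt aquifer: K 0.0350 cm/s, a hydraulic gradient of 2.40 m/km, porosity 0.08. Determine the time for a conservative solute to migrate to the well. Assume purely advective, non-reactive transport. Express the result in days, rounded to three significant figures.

460 days

K = 0.0350 cm/s × 864 = 30.24 m/d
Specific discharge q = 30.24 × 0.0024 = 0.07258 m/d
v_s = q/n_e = 0.07258/0.08 = 0.9072 m/d
t = L / v = 417 / 0.9072 = 459.7 d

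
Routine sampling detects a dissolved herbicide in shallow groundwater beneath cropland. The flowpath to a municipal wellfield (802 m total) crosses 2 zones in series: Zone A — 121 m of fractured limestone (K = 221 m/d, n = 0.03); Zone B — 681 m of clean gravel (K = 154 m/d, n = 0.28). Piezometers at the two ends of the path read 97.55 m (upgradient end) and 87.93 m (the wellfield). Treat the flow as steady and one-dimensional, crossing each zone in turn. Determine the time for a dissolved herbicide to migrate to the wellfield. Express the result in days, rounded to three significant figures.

Total head drop ΔH = 97.55 − 87.93 = 9.62 m
Continuity: the same q passes through each zone, so ΔH = q·Σ(L_j/K_j) — the zones act as resistances in series.
Σ(L/K) = 121/221 + 681/154 = 0.5475 + 4.422 = 4.970 d
q = ΔH / Σ(L/K) = 9.62 / 4.970 = 1.936 m/d (same in every zone)
Zone A: v = q/n = 1.936/0.03 = 64.53 m/d → t_A = 121/64.53 = 1.875 d
Zone B: v = q/n = 1.936/0.28 = 6.913 m/d → t_B = 681/6.913 = 98.50 d
Total t = 1.875 + 98.50 = 100.4 d

100 days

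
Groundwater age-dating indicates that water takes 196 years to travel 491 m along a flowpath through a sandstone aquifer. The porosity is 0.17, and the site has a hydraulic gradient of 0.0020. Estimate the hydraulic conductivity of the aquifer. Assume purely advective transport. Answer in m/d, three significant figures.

t = 196 years = 71540 d
v = L / t = 491 / 71540 = 0.006863 m/d
K = v · n / i = 0.006863 × 0.17 / 0.0020 = 0.583 m/d

0.583 m/d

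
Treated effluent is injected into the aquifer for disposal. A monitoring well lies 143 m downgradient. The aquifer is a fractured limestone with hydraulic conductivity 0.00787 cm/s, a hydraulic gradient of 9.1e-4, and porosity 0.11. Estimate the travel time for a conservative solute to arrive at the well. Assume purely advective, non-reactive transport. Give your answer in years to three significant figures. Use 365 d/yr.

K = 0.00787 cm/s × 864 = 6.800 m/d
Darcy flux q = K·i = 6.800 × 9.1e-4 = 0.006188 m/d
v_s = q/n_e = 0.006188/0.11 = 0.05625 m/d
t = L / v = 143 / 0.05625 = 2542 d
   = 2542 / 365 = 6.96 yr

6.96 years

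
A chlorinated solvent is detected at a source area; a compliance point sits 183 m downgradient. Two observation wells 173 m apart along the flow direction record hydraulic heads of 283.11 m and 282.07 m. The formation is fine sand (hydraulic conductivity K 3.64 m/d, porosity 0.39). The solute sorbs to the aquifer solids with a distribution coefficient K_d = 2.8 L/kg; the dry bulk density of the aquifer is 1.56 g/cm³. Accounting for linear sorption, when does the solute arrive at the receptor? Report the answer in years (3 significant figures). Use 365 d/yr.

109 years

Hydraulic gradient i = (283.11 − 282.07) / 173 = 1.04 / 173 = 0.006012
Specific discharge q = 3.64 × 0.006012 = 0.02188 m/d
v = Ki/n = 3.64·0.006012/0.39 = 0.05611 m/d
Retardation R = 1 + ρ_b·K_d/n = 1 + 1.56×2.8/0.39 = 12.20
Contaminant velocity v_c = v/R = 0.05611/12.20 = 0.004599 m/d
t = L/v_c = 183/0.004599 = 39790 d
   = 39790/365 = 109 yr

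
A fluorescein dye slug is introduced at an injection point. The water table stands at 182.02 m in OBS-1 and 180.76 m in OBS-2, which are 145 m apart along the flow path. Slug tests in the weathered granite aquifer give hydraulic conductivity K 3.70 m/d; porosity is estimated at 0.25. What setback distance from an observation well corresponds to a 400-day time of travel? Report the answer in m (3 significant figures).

Hydraulic gradient i = (182.02 − 180.76) / 145 = 1.26 / 145 = 0.008690
Darcy flux q = K·i = 3.70 × 0.008690 = 0.03215 m/d
v = Ki/n = 3.70·0.008690/0.25 = 0.1286 m/d
L = v × T = 0.1286 × 400 = 51.44 m

51.4 m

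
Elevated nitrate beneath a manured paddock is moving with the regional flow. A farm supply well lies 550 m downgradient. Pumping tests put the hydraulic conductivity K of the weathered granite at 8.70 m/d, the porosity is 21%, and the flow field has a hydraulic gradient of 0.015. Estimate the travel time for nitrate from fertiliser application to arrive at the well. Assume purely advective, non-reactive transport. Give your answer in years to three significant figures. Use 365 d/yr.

Specific discharge q = 8.70 × 0.015 = 0.1305 m/d
Average linear velocity = 0.1305 / 0.21 = 0.6214 m/d
t = L / v = 550 / 0.6214 = 885.1 d
   = 885.1 / 365 = 2.42 yr

2.42 years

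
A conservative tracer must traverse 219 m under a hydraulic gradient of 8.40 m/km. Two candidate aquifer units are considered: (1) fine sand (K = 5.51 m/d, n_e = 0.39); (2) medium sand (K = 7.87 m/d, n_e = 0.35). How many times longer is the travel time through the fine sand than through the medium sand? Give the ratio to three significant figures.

1.59

Unit 1 (fine sand): v = 5.51×0.0084/0.39 = 0.1187 m/d, t = 219/0.1187 = 1845 d
Unit 2 (medium sand): v = 7.87×0.0084/0.35 = 0.1889 m/d, t = 219/0.1889 = 1159 d
t(fine sand) / t(medium sand) = 1845/1159 = 1.59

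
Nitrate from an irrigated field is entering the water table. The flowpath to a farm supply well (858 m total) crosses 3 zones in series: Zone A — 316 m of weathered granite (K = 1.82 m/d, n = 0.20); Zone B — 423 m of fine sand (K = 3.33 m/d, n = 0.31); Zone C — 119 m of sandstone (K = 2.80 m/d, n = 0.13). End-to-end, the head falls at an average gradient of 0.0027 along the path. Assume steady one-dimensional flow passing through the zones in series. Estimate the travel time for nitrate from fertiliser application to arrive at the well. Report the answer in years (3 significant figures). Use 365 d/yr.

85.1 years

For zones in series the flux q is common to all zones; the equivalent conductivity is the harmonic (thickness-weighted) mean, K_eq = L_total / Σ(L_j/K_j).
Σ(L/K) = 316/1.82 + 423/3.33 + 119/2.80 = 173.6 + 127.0 + 42.50 = 343.2 d
K_eq = L_total / Σ(L/K) = 858 / 343.2 = 2.500 m/d
q = K_eq · i = 2.500 × 0.0027 = 0.006751 m/d (same in every zone)
Zone A: v = q/n = 0.006751/0.20 = 0.03375 m/d → t_A = 316/0.03375 = 9362 d
Zone B: v = q/n = 0.006751/0.31 = 0.02178 m/d → t_B = 423/0.02178 = 19420 d
Zone C: v = q/n = 0.006751/0.13 = 0.05193 m/d → t_C = 119/0.05193 = 2292 d
Total t = 9362 + 19420 + 2292 = 31080 d
   = 31080 / 365 = 85.1 yr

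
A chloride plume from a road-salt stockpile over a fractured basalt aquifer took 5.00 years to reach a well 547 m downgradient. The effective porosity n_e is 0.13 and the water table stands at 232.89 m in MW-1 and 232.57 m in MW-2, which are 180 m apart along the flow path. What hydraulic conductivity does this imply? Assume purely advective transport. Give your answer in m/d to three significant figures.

Hydraulic gradient i = (232.89 − 232.57) / 180 = 0.32 / 180 = 0.001778
t = 5.00 years = 1825 d
v = L / t = 547 / 1825 = 0.2997 m/d
K = v · n / i = 0.2997 × 0.13 / 0.001778 = 21.9 m/d

21.9 m/d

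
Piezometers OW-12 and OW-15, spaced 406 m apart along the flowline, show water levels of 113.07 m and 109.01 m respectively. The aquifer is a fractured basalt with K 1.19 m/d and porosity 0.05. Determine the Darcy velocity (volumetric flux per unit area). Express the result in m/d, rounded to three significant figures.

Hydraulic gradient i = (113.07 − 109.01) / 406 = 4.06 / 406 = 0.01000
q = Ki = 1.19 × 0.01000 = 0.01190 m/d

0.0119 m/d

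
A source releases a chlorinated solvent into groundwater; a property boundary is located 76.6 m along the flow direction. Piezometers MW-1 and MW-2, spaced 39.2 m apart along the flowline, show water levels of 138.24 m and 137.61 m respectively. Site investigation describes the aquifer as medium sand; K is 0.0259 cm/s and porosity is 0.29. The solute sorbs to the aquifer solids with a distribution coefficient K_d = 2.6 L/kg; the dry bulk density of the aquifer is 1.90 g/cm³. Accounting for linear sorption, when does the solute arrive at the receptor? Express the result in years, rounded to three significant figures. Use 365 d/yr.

Hydraulic gradient i = (138.24 − 137.61) / 39.2 = 0.63 / 39.2 = 0.01607
K = 0.0259 cm/s × 864 = 22.38 m/d
Darcy flux q = K·i = 22.38 × 0.01607 = 0.3596 m/d
v_s = q/n_e = 0.3596/0.29 = 1.240 m/d
Retardation R = 1 + ρ_b·K_d/n = 1 + 1.90×2.6/0.29 = 18.03
Contaminant velocity v_c = v/R = 1.240/18.03 = 0.06876 m/d
t = L/v_c = 76.6/0.06876 = 1114 d
   = 1114/365 = 3.05 yr

3.05 years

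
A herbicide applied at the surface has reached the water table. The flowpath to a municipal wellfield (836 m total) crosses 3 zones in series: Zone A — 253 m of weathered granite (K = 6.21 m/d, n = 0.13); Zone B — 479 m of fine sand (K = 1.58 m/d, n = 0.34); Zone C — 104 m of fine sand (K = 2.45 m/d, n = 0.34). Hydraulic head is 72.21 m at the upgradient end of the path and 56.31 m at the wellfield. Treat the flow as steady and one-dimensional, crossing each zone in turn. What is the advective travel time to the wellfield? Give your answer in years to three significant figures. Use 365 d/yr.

Total head drop ΔH = 72.21 − 56.31 = 15.90 m
Steady 1-D flow in series ⇒ the Darcy flux q is identical in every zone and the zone head losses add (resistances L/K in series).
Σ(L/K) = 253/6.21 + 479/1.58 + 104/2.45 = 40.74 + 303.2 + 42.45 = 386.4 d
q = ΔH / Σ(L/K) = 15.90 / 386.4 = 0.04115 m/d (same in every zone)
Zone A: v = q/n = 0.04115/0.13 = 0.3166 m/d → t_A = 253/0.3166 = 799.2 d
Zone B: v = q/n = 0.04115/0.34 = 0.1210 m/d → t_B = 479/0.1210 = 3957 d
Zone C: v = q/n = 0.04115/0.34 = 0.1210 m/d → t_C = 104/0.1210 = 859.2 d
Total t = 799.2 + 3957 + 859.2 = 5616 d
   = 5616 / 365 = 15.4 yr

15.4 years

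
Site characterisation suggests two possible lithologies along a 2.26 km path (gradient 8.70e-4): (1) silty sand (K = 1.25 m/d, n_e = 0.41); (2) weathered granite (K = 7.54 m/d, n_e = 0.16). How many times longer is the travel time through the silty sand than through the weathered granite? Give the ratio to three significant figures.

Unit 1 (silty sand): v = 1.25×8.7e-4/0.41 = 0.002652 m/d, t = 2260/0.002652 = 852000 d
Unit 2 (weathered granite): v = 7.54×8.7e-4/0.16 = 0.04100 m/d, t = 2260/0.04100 = 55120 d
t(silty sand) / t(weathered granite) = 852000/55120 = 15.5

15.5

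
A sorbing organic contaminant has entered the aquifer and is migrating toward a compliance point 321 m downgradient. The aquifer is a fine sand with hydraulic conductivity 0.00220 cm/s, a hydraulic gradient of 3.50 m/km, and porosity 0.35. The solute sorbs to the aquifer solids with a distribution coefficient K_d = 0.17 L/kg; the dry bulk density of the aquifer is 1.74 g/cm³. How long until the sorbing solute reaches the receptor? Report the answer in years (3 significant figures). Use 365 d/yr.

85.4 years

K = 0.00220 cm/s × 864 = 1.901 m/d
q = Ki = 1.901 × 0.0035 = 0.006653 m/d
Average linear velocity = 0.006653 / 0.35 = 0.01901 m/d
Retardation R = 1 + ρ_b·K_d/n = 1 + 1.74×0.17/0.35 = 1.845
Contaminant velocity v_c = v/R = 0.01901/1.845 = 0.01030 m/d
t = L/v_c = 321/0.01030 = 31160 d
   = 31160/365 = 85.4 yr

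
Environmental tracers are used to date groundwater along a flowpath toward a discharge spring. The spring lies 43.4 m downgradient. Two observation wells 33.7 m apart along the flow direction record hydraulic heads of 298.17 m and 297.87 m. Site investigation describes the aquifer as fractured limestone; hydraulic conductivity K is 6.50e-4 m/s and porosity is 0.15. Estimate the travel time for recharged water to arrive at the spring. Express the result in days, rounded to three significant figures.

13.0 days

Hydraulic gradient i = (298.17 − 297.87) / 33.7 = 0.30 / 33.7 = 0.008902
K = 6.50e-4 m/s × 86400 s/d = 56.16 m/d
Specific discharge q = 56.16 × 0.008902 = 0.4999 m/d
v = Ki/n = 56.16·0.008902/0.15 = 3.333 m/d
t = L / v = 43.4 / 3.333 = 13.02 d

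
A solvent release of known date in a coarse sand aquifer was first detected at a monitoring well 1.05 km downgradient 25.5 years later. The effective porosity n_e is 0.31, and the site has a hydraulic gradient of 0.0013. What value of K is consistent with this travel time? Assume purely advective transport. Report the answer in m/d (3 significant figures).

26.9 m/d

t = 25.5 years = 9308 d
L = 1.05 km = 1050 m
v = L / t = 1050 / 9308 = 0.1128 m/d
K = v · n / i = 0.1128 × 0.31 / 0.0013 = 26.9 m/d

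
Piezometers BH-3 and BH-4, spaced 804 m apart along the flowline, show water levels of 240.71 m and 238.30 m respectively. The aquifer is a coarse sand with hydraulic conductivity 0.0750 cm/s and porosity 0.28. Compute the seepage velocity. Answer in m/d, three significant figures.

Hydraulic gradient i = (240.71 − 238.30) / 804 = 2.41 / 804 = 0.002998
K = 0.0750 cm/s × 864 = 64.80 m/d
Darcy flux q = K·i = 64.80 × 0.002998 = 0.1942 m/d
Seepage velocity v = q / n = 0.1942 / 0.28 = 0.6937 m/d

0.694 m/d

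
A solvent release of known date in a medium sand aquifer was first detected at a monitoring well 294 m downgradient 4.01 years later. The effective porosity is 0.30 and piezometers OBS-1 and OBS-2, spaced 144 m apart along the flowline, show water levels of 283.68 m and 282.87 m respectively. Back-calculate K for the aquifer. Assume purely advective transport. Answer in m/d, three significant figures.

10.7 m/d

Hydraulic gradient i = (283.68 − 282.87) / 144 = 0.81 / 144 = 0.005625
t = 4.01 years = 1464 d
v = L / t = 294 / 1464 = 0.2009 m/d
K = v · n / i = 0.2009 × 0.30 / 0.005625 = 10.7 m/d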